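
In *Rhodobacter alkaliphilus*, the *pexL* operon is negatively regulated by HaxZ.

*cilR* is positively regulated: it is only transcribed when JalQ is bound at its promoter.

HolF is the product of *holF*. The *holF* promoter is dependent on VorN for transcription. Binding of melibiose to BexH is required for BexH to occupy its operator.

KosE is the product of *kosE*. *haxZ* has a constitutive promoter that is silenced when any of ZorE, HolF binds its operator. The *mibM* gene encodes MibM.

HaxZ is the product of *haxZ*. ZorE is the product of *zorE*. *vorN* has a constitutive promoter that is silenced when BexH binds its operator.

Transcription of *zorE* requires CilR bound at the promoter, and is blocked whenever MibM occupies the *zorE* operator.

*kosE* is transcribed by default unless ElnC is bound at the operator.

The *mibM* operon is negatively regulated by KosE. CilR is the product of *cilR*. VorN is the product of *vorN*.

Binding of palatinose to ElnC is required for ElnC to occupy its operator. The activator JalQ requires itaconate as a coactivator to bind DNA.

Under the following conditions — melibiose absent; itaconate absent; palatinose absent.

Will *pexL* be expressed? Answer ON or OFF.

ON

Palatinose is absent, so ElnC is inactive.
With no repressor bound, *kosE* is transcribed.
So KosE is produced and active.
With repressor KosE bound, *mibM* is not transcribed.
So MibM is not produced.
Itaconate is absent, so JalQ is inactive.
Required activator JalQ is absent, so *cilR* is not transcribed.
So CilR is not produced.
Required activator CilR is absent, so *zorE* is not transcribed.
So ZorE is not produced.
Melibiose is absent, so BexH is inactive.
With no repressor bound, *vorN* is transcribed.
So VorN is produced and active.
No repressor is bound and VorN is active, so *holF* is transcribed.
So HolF is produced and active.
With repressor HolF bound, *haxZ* is not transcribed.
So HaxZ is not produced.
With no repressor bound, *pexL* is transcribed.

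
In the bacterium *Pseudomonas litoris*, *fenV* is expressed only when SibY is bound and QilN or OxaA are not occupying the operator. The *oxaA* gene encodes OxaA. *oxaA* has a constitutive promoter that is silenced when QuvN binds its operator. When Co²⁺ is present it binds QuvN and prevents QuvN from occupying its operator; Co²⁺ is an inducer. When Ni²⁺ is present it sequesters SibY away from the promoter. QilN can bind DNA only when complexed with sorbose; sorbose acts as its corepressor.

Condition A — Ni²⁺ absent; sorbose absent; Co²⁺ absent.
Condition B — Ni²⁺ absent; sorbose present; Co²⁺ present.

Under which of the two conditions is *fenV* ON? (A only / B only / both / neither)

A only

Condition A:
Ni²⁺ is absent, so SibY is active.
Sorbose is absent, so QilN is inactive.
Co²⁺ is absent, so QuvN is active.
With repressor QuvN bound, *oxaA* is not transcribed.
So OxaA is not produced.
No repressor is bound and SibY is active, so *fenV* is transcribed.
→ *fenV* is ON in A.
Condition B:
Ni²⁺ is absent, so SibY is active.
Sorbose is present, so QilN is active.
Co²⁺ is present, so QuvN is inactive.
With no repressor bound, *oxaA* is transcribed.
So OxaA is produced and active.
With repressor QilN bound, *fenV* is not transcribed.
→ *fenV* is OFF in B.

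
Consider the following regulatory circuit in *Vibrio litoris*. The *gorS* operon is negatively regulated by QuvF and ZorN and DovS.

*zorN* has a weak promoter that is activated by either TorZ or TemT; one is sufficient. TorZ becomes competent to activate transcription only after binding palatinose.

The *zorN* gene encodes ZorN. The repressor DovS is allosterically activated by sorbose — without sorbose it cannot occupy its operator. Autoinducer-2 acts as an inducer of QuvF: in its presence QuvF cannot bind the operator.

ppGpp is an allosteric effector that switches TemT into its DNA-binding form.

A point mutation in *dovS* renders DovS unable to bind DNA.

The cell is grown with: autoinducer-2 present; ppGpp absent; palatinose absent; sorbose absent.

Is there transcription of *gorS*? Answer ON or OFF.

Autoinducer-2 is present, so QuvF is inactive.
Palatinose is absent, so TorZ is inactive.
ppGpp is absent, so TemT is inactive.
No activator is available at the *zorN* promoter, so *zorN* is not transcribed.
So ZorN is not produced.
DovS is non-functional in this strain, so it has no effect.
With no repressor bound, *gorS* is transcribed.

ON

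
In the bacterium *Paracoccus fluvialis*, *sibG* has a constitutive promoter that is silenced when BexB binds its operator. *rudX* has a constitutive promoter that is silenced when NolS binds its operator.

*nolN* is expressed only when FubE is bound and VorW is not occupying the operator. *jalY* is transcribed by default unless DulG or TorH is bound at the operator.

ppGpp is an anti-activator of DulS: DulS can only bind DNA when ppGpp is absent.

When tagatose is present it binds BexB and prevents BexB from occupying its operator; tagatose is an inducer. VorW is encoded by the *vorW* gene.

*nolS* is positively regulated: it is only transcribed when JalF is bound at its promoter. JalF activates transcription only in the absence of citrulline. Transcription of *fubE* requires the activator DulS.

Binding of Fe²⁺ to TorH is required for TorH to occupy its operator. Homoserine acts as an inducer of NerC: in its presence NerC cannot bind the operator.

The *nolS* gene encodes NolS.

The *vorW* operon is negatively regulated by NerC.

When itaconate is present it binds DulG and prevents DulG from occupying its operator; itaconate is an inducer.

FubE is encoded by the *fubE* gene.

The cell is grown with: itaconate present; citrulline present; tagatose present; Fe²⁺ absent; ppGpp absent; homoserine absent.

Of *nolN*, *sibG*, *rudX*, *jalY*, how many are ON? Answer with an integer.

Homoserine is absent, so NerC is active.
With repressor NerC bound, *vorW* is not transcribed.
So VorW is not produced.
ppGpp is absent, so DulS is active.
No repressor is bound and DulS is active, so *fubE* is transcribed.
So FubE is produced and active.
No repressor is bound and FubE is active, so *nolN* is transcribed.
→ *nolN* is ON.
Tagatose is present, so BexB is inactive.
With no repressor bound, *sibG* is transcribed.
→ *sibG* is ON.
Citrulline is present, so JalF is inactive.
Required activator JalF is absent, so *nolS* is not transcribed.
So NolS is not produced.
With no repressor bound, *rudX* is transcribed.
→ *rudX* is ON.
Itaconate is present, so DulG is inactive.
Fe²⁺ is absent, so TorH is inactive.
With no repressor bound, *jalY* is transcribed.
→ *jalY* is ON.
4 of the 4 genes are transcribed.

4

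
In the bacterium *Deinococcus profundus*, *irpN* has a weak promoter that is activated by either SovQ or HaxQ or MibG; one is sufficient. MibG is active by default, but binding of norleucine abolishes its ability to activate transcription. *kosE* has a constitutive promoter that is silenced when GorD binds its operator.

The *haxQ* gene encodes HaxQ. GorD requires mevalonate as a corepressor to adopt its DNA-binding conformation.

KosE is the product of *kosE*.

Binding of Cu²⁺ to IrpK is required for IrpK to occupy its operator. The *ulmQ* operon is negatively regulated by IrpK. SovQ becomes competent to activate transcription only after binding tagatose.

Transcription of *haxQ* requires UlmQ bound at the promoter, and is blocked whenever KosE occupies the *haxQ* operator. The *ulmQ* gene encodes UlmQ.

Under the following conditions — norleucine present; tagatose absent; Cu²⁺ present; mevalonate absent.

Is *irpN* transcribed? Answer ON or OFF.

OFF

Tagatose is absent, so SovQ is inactive.
Cu²⁺ is present, so IrpK is active.
With repressor IrpK bound, *ulmQ* is not transcribed.
So UlmQ is not produced.
Mevalonate is absent, so GorD is inactive.
With no repressor bound, *kosE* is transcribed.
So KosE is produced and active.
With repressor KosE bound, *haxQ* is not transcribed.
So HaxQ is not produced.
Norleucine is present, so MibG is inactive.
No activator is available at the *irpN* promoter, so *irpN* is not transcribed.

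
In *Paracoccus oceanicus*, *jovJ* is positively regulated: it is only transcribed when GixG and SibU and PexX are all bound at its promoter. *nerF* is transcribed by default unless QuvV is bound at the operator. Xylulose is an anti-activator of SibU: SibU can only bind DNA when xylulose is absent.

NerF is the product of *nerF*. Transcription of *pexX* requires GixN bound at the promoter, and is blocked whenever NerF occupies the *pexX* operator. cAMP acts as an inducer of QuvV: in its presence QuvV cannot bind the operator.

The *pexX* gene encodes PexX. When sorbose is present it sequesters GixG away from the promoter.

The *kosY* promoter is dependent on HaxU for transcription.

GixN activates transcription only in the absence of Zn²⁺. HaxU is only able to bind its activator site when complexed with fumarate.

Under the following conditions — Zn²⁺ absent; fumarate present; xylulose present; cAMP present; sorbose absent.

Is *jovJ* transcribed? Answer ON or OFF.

Sorbose is absent, so GixG is active.
Xylulose is present, so SibU is inactive.
cAMP is present, so QuvV is inactive.
With no repressor bound, *nerF* is transcribed.
So NerF is produced and active.
Zn²⁺ is absent, so GixN is active.
With repressor NerF bound, *pexX* is not transcribed.
So PexX is not produced.
Required activator SibU is absent, so *jovJ* is not transcribed.

OFF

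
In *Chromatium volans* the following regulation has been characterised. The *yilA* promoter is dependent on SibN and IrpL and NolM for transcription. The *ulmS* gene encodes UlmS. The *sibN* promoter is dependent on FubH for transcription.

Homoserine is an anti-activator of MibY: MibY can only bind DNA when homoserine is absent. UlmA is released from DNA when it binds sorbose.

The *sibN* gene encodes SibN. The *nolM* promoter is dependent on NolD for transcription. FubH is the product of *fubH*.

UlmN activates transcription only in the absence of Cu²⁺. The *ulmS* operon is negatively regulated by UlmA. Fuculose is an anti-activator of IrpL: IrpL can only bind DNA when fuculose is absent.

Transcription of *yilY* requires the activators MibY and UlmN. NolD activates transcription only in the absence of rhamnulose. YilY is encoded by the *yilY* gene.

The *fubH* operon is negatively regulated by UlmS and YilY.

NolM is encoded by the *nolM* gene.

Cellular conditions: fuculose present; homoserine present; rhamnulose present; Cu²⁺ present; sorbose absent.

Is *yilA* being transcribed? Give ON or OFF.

OFF

Sorbose is absent, so UlmA is active.
With repressor UlmA bound, *ulmS* is not transcribed.
So UlmS is not produced.
Homoserine is present, so MibY is inactive.
Cu²⁺ is present, so UlmN is inactive.
Required activator MibY is absent, so *yilY* is not transcribed.
So YilY is not produced.
With no repressor bound, *fubH* is transcribed.
So FubH is produced and active.
No repressor is bound and FubH is active, so *sibN* is transcribed.
So SibN is produced and active.
Fuculose is present, so IrpL is inactive.
Rhamnulose is present, so NolD is inactive.
Required activator NolD is absent, so *nolM* is not transcribed.
So NolM is not produced.
Required activator IrpL is absent, so *yilA* is not transcribed.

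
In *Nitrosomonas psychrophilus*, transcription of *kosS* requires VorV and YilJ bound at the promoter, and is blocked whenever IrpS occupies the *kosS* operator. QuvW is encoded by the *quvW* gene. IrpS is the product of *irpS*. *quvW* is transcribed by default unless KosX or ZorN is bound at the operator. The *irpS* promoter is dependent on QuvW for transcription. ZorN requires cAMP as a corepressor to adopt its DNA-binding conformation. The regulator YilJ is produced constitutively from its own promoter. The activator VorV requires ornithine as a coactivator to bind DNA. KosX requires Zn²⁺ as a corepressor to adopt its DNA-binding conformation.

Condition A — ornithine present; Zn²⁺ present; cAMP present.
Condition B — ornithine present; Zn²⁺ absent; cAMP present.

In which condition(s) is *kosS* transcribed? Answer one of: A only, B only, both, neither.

both

Condition A:
Ornithine is present, so VorV is active.
Zn²⁺ is present, so KosX is active.
cAMP is present, so ZorN is active.
With repressor KosX bound, *quvW* is not transcribed.
So QuvW is not produced.
Required activator QuvW is absent, so *irpS* is not transcribed.
So IrpS is not produced.
YilJ is produced constitutively and is active.
No repressor is bound and VorV and YilJ are active, so *kosS* is transcribed.
→ *kosS* is ON in A.
Condition B:
Ornithine is present, so VorV is active.
Zn²⁺ is absent, so KosX is inactive.
cAMP is present, so ZorN is active.
With repressor ZorN bound, *quvW* is not transcribed.
So QuvW is not produced.
Required activator QuvW is absent, so *irpS* is not transcribed.
So IrpS is not produced.
YilJ is produced constitutively and is active.
No repressor is bound and VorV and YilJ are active, so *kosS* is transcribed.
→ *kosS* is ON in B.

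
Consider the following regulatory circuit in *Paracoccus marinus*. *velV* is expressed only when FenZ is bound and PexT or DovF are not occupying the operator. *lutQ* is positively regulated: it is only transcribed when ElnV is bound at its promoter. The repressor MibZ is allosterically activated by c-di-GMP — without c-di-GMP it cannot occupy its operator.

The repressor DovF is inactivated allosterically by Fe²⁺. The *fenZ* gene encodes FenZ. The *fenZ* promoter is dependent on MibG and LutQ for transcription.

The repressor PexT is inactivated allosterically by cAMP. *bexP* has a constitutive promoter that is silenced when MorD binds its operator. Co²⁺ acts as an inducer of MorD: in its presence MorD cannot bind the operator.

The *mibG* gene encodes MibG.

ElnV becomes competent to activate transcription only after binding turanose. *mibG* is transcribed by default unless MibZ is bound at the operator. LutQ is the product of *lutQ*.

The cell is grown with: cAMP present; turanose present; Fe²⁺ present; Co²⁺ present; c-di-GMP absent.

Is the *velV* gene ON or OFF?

ON

cAMP is present, so PexT is inactive.
c-di-GMP is absent, so MibZ is inactive.
With no repressor bound, *mibG* is transcribed.
So MibG is produced and active.
Turanose is present, so ElnV is active.
No repressor is bound and ElnV is active, so *lutQ* is transcribed.
So LutQ is produced and active.
No repressor is bound and MibG and LutQ are active, so *fenZ* is transcribed.
So FenZ is produced and active.
Fe²⁺ is present, so DovF is inactive.
No repressor is bound and FenZ is active, so *velV* is transcribed.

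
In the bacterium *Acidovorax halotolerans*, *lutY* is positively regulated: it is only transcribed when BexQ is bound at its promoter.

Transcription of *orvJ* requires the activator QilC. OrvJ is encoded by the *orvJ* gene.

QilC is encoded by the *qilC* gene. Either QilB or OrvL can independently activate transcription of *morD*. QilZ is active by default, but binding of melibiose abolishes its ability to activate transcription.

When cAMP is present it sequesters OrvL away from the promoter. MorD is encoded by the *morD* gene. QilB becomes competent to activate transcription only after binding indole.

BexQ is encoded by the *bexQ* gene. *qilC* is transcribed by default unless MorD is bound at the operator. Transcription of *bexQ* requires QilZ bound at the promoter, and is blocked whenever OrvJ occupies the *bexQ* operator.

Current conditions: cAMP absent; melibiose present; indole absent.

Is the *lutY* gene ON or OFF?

OFF

Indole is absent, so QilB is inactive.
cAMP is absent, so OrvL is active.
Activator OrvL is present, so *morD* is transcribed.
So MorD is produced and active.
With repressor MorD bound, *qilC* is not transcribed.
So QilC is not produced.
Required activator QilC is absent, so *orvJ* is not transcribed.
So OrvJ is not produced.
Melibiose is present, so QilZ is inactive.
Required activator QilZ is absent, so *bexQ* is not transcribed.
So BexQ is not produced.
Required activator BexQ is absent, so *lutY* is not transcribed.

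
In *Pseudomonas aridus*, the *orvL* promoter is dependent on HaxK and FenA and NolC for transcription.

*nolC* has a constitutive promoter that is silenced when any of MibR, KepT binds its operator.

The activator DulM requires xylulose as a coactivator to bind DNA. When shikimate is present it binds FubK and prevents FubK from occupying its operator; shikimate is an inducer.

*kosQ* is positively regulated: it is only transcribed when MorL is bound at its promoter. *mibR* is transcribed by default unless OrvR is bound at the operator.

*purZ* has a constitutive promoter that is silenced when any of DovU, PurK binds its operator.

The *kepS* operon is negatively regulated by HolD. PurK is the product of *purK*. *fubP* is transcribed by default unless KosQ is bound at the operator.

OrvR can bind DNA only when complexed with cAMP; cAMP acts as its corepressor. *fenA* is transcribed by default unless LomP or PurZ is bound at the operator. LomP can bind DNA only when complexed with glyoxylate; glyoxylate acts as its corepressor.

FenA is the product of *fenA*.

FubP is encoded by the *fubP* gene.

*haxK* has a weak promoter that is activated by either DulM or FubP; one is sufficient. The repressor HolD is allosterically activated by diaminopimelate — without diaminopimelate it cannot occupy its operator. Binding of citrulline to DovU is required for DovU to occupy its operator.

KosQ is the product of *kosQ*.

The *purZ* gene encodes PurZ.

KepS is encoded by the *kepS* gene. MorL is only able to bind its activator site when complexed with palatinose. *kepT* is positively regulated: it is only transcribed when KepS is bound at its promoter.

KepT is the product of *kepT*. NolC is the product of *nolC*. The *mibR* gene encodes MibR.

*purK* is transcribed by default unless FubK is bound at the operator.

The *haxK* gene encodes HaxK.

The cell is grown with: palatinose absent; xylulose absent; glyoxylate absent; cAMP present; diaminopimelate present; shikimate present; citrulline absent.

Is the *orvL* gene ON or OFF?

Xylulose is absent, so DulM is inactive.
Palatinose is absent, so MorL is inactive.
Required activator MorL is absent, so *kosQ* is not transcribed.
So KosQ is not produced.
With no repressor bound, *fubP* is transcribed.
So FubP is produced and active.
Activator FubP is present, so *haxK* is transcribed.
So HaxK is produced and active.
Glyoxylate is absent, so LomP is inactive.
Citrulline is absent, so DovU is inactive.
Shikimate is present, so FubK is inactive.
With no repressor bound, *purK* is transcribed.
So PurK is produced and active.
With repressor PurK bound, *purZ* is not transcribed.
So PurZ is not produced.
With no repressor bound, *fenA* is transcribed.
So FenA is produced and active.
cAMP is present, so OrvR is active.
With repressor OrvR bound, *mibR* is not transcribed.
So MibR is not produced.
Diaminopimelate is present, so HolD is active.
With repressor HolD bound, *kepS* is not transcribed.
So KepS is not produced.
Required activator KepS is absent, so *kepT* is not transcribed.
So KepT is not produced.
With no repressor bound, *nolC* is transcribed.
So NolC is produced and active.
No repressor is bound and HaxK and FenA and NolC are active, so *orvL* is transcribed.

ON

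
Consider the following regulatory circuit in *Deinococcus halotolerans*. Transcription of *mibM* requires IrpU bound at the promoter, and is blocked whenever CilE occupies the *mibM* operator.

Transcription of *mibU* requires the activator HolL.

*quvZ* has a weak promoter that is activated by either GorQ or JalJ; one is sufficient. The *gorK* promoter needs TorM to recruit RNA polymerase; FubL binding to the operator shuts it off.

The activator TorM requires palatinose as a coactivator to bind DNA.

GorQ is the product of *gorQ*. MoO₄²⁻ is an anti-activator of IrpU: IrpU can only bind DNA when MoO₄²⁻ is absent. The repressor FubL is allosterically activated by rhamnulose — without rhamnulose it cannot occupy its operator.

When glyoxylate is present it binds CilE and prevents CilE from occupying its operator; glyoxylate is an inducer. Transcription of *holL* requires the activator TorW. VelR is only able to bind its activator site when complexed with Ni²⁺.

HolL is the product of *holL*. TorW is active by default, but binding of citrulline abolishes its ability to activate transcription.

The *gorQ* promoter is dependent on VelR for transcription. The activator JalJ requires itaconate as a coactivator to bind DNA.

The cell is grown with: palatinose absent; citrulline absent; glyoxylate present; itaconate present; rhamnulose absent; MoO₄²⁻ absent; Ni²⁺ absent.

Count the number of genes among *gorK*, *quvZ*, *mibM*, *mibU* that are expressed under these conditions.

Palatinose is absent, so TorM is inactive.
Rhamnulose is absent, so FubL is inactive.
Required activator TorM is absent, so *gorK* is not transcribed.
→ *gorK* is OFF.
Ni²⁺ is absent, so VelR is inactive.
Required activator VelR is absent, so *gorQ* is not transcribed.
So GorQ is not produced.
Itaconate is present, so JalJ is active.
Activator JalJ is present, so *quvZ* is transcribed.
→ *quvZ* is ON.
Glyoxylate is present, so CilE is inactive.
MoO₄²⁻ is absent, so IrpU is active.
No repressor is bound and IrpU is active, so *mibM* is transcribed.
→ *mibM* is ON.
Citrulline is absent, so TorW is active.
No repressor is bound and TorW is active, so *holL* is transcribed.
So HolL is produced and active.
No repressor is bound and HolL is active, so *mibU* is transcribed.
→ *mibU* is ON.
3 of the 4 genes are transcribed.

3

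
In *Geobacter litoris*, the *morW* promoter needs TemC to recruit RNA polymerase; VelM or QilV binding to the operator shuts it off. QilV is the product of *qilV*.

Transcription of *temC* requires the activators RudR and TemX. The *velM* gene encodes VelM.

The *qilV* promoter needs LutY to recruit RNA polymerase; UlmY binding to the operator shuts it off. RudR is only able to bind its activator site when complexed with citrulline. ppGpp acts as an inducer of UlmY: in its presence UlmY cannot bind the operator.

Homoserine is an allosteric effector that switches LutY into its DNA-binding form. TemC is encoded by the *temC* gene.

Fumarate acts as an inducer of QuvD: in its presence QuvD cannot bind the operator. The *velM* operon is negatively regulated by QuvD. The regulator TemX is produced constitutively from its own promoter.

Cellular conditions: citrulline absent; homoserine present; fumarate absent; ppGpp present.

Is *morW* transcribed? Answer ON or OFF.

Fumarate is absent, so QuvD is active.
With repressor QuvD bound, *velM* is not transcribed.
So VelM is not produced.
Citrulline is absent, so RudR is inactive.
TemX is produced constitutively and is active.
Required activator RudR is absent, so *temC* is not transcribed.
So TemC is not produced.
ppGpp is present, so UlmY is inactive.
Homoserine is present, so LutY is active.
No repressor is bound and LutY is active, so *qilV* is transcribed.
So QilV is produced and active.
With repressor QilV bound, *morW* is not transcribed.

OFF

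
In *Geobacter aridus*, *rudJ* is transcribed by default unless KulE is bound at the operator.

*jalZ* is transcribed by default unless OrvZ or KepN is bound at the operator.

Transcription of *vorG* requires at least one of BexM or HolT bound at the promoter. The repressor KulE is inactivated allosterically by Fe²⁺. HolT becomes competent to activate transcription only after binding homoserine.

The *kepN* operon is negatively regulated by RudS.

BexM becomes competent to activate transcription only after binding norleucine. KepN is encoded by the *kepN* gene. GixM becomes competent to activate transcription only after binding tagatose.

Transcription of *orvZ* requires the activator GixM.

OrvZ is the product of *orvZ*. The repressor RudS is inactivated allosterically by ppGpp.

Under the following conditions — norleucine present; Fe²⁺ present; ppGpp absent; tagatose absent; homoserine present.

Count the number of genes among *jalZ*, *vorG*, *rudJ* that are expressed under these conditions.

3

Tagatose is absent, so GixM is inactive.
Required activator GixM is absent, so *orvZ* is not transcribed.
So OrvZ is not produced.
ppGpp is absent, so RudS is active.
With repressor RudS bound, *kepN* is not transcribed.
So KepN is not produced.
With no repressor bound, *jalZ* is transcribed.
→ *jalZ* is ON.
Norleucine is present, so BexM is active.
Homoserine is present, so HolT is active.
Activator BexM is present, so *vorG* is transcribed.
→ *vorG* is ON.
Fe²⁺ is present, so KulE is inactive.
With no repressor bound, *rudJ* is transcribed.
→ *rudJ* is ON.
3 of the 3 genes are transcribed.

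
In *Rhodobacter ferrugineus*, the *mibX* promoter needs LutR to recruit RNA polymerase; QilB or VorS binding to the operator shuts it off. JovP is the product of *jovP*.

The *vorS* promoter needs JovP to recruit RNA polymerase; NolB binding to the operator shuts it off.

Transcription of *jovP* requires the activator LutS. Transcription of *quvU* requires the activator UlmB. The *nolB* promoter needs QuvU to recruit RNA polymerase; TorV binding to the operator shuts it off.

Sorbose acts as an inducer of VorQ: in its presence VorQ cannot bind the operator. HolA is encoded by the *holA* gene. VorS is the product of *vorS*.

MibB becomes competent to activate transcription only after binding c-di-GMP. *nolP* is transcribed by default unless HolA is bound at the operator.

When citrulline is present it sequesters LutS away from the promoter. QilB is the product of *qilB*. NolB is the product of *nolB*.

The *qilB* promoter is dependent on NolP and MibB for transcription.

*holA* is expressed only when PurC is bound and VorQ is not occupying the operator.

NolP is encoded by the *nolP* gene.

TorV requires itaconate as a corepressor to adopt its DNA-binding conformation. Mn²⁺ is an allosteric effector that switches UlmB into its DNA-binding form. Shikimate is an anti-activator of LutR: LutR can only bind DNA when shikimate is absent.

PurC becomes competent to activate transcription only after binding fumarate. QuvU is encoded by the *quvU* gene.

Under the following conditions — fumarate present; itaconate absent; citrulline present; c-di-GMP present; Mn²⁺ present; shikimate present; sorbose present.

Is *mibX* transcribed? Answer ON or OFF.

OFF

Fumarate is present, so PurC is active.
Sorbose is present, so VorQ is inactive.
No repressor is bound and PurC is active, so *holA* is transcribed.
So HolA is produced and active.
With repressor HolA bound, *nolP* is not transcribed.
So NolP is not produced.
c-di-GMP is present, so MibB is active.
Required activator NolP is absent, so *qilB* is not transcribed.
So QilB is not produced.
Itaconate is absent, so TorV is inactive.
Mn²⁺ is present, so UlmB is active.
No repressor is bound and UlmB is active, so *quvU* is transcribed.
So QuvU is produced and active.
No repressor is bound and QuvU is active, so *nolB* is transcribed.
So NolB is produced and active.
Citrulline is present, so LutS is inactive.
Required activator LutS is absent, so *jovP* is not transcribed.
So JovP is not produced.
With repressor NolB bound, *vorS* is not transcribed.
So VorS is not produced.
Shikimate is present, so LutR is inactive.
Required activator LutR is absent, so *mibX* is not transcribed.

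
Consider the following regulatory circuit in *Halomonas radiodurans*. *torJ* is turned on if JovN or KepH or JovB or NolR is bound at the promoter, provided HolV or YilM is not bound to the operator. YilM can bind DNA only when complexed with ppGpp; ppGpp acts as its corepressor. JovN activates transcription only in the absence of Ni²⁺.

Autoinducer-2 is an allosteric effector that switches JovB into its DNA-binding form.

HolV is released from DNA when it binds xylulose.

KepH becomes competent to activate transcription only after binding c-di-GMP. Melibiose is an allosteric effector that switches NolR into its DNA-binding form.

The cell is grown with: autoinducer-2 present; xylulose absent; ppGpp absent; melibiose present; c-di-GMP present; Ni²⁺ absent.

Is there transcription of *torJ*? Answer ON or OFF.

OFF

Xylulose is absent, so HolV is active.
ppGpp is absent, so YilM is inactive.
Ni²⁺ is absent, so JovN is active.
c-di-GMP is present, so KepH is active.
Autoinducer-2 is present, so JovB is active.
Melibiose is present, so NolR is active.
With repressor HolV bound, *torJ* is not transcribed.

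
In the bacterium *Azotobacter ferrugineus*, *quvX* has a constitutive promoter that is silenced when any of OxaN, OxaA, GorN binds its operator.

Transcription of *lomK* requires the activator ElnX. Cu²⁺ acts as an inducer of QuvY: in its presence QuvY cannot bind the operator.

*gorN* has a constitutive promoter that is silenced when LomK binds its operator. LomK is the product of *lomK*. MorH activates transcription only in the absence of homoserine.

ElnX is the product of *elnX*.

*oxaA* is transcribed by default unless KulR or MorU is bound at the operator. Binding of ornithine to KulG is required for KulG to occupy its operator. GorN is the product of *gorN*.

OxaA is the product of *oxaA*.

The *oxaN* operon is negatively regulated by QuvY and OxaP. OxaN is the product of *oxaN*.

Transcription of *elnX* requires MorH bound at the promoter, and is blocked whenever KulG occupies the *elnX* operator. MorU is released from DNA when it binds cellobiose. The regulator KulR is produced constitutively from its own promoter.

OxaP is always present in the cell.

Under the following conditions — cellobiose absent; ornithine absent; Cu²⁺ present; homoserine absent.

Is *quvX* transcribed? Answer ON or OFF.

Cu²⁺ is present, so QuvY is inactive.
OxaP is produced constitutively and is active.
With repressor OxaP bound, *oxaN* is not transcribed.
So OxaN is not produced.
KulR is produced constitutively and is active.
Cellobiose is absent, so MorU is active.
With repressor KulR bound, *oxaA* is not transcribed.
So OxaA is not produced.
Homoserine is absent, so MorH is active.
Ornithine is absent, so KulG is inactive.
No repressor is bound and MorH is active, so *elnX* is transcribed.
So ElnX is produced and active.
No repressor is bound and ElnX is active, so *lomK* is transcribed.
So LomK is produced and active.
With repressor LomK bound, *gorN* is not transcribed.
So GorN is not produced.
With no repressor bound, *quvX* is transcribed.

ON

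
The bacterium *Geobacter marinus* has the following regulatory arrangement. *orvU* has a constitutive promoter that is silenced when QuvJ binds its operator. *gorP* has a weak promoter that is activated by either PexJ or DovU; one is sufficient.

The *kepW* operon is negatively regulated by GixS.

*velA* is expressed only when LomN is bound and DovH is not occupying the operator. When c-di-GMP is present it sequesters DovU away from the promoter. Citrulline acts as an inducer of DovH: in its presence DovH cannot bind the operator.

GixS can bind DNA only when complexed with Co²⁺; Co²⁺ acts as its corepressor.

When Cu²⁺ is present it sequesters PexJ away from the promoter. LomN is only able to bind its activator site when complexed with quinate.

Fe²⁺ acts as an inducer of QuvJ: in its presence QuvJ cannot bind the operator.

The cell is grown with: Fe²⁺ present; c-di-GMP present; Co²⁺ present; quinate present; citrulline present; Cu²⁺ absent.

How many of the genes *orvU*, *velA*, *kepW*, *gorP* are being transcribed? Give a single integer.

3

Fe²⁺ is present, so QuvJ is inactive.
With no repressor bound, *orvU* is transcribed.
→ *orvU* is ON.
Quinate is present, so LomN is active.
Citrulline is present, so DovH is inactive.
No repressor is bound and LomN is active, so *velA* is transcribed.
→ *velA* is ON.
Co²⁺ is present, so GixS is active.
With repressor GixS bound, *kepW* is not transcribed.
→ *kepW* is OFF.
Cu²⁺ is absent, so PexJ is active.
c-di-GMP is present, so DovU is inactive.
Activator PexJ is present, so *gorP* is transcribed.
→ *gorP* is ON.
3 of the 4 genes are transcribed.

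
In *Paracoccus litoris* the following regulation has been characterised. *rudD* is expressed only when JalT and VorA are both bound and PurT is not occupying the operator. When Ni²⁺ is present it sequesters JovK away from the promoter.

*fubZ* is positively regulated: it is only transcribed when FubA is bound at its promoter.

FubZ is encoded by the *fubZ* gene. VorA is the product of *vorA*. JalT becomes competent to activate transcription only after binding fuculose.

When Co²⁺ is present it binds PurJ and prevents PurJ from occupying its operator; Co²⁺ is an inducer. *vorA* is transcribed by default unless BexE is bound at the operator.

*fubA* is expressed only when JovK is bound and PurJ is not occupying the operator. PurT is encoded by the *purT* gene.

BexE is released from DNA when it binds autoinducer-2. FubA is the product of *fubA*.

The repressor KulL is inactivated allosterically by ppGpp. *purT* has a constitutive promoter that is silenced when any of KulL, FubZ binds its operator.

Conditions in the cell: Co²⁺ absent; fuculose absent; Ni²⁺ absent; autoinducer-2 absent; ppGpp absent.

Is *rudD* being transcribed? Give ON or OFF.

ppGpp is absent, so KulL is active.
Ni²⁺ is absent, so JovK is active.
Co²⁺ is absent, so PurJ is active.
With repressor PurJ bound, *fubA* is not transcribed.
So FubA is not produced.
Required activator FubA is absent, so *fubZ* is not transcribed.
So FubZ is not produced.
With repressor KulL bound, *purT* is not transcribed.
So PurT is not produced.
Fuculose is absent, so JalT is inactive.
Autoinducer-2 is absent, so BexE is active.
With repressor BexE bound, *vorA* is not transcribed.
So VorA is not produced.
Required activator JalT is absent, so *rudD* is not transcribed.

OFF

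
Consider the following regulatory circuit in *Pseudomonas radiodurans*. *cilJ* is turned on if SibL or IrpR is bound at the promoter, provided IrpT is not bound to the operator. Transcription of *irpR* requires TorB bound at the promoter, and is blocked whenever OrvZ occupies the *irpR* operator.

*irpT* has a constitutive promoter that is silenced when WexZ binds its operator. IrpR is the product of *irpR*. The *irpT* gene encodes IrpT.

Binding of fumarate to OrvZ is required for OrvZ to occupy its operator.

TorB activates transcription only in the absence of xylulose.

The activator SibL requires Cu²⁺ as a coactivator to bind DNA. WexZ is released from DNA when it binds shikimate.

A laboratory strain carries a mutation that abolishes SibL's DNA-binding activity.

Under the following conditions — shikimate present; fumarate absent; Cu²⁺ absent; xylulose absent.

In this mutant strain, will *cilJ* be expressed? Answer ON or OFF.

Shikimate is present, so WexZ is inactive.
With no repressor bound, *irpT* is transcribed.
So IrpT is produced and active.
SibL is non-functional in this strain, so it has no effect.
Xylulose is absent, so TorB is active.
Fumarate is absent, so OrvZ is inactive.
No repressor is bound and TorB is active, so *irpR* is transcribed.
So IrpR is produced and active.
With repressor IrpT bound, *cilJ* is not transcribed.

OFF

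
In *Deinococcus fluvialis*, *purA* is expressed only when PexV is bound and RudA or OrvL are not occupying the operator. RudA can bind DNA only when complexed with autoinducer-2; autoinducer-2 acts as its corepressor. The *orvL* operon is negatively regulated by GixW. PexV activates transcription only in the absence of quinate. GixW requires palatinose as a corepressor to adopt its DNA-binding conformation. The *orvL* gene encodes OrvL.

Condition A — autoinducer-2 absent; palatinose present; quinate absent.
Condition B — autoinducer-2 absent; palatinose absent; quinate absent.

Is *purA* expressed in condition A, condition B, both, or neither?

Condition A:
Autoinducer-2 is absent, so RudA is inactive.
Palatinose is present, so GixW is active.
With repressor GixW bound, *orvL* is not transcribed.
So OrvL is not produced.
Quinate is absent, so PexV is active.
No repressor is bound and PexV is active, so *purA* is transcribed.
→ *purA* is ON in A.
Condition B:
Autoinducer-2 is absent, so RudA is inactive.
Palatinose is absent, so GixW is inactive.
With no repressor bound, *orvL* is transcribed.
So OrvL is produced and active.
Quinate is absent, so PexV is active.
With repressor OrvL bound, *purA* is not transcribed.
→ *purA* is OFF in B.

A only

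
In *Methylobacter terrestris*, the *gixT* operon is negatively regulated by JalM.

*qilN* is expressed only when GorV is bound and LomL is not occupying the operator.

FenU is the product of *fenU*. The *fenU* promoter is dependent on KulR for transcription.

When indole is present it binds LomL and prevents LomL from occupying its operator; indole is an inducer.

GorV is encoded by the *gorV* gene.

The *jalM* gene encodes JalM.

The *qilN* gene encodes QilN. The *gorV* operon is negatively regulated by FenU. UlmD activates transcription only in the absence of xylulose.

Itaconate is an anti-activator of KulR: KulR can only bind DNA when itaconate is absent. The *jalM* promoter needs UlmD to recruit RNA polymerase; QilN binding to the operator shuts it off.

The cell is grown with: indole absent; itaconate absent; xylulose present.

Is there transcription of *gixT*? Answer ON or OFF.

ON

Itaconate is absent, so KulR is active.
No repressor is bound and KulR is active, so *fenU* is transcribed.
So FenU is produced and active.
With repressor FenU bound, *gorV* is not transcribed.
So GorV is not produced.
Indole is absent, so LomL is active.
With repressor LomL bound, *qilN* is not transcribed.
So QilN is not produced.
Xylulose is present, so UlmD is inactive.
Required activator UlmD is absent, so *jalM* is not transcribed.
So JalM is not produced.
With no repressor bound, *gixT* is transcribed.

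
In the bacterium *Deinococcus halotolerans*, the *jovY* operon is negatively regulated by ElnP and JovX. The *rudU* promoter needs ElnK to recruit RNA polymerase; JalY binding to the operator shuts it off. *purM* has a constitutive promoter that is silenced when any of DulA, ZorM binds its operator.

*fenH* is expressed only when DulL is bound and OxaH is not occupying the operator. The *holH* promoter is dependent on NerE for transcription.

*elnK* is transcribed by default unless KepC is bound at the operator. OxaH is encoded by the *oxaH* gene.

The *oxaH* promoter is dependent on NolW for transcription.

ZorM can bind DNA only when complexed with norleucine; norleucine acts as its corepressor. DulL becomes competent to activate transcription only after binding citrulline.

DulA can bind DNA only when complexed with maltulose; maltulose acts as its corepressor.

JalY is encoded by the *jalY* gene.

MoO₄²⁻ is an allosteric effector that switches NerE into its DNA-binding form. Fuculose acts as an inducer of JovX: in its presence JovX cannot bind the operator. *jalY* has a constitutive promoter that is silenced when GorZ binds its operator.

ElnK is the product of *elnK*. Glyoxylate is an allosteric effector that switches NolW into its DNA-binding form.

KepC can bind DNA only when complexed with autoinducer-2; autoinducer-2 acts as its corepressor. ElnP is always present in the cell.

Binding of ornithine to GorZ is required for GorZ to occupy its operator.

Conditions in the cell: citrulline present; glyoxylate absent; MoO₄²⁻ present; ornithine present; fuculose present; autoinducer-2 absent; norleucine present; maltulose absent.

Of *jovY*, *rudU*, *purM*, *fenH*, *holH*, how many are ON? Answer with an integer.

ElnP is produced constitutively and is active.
Fuculose is present, so JovX is inactive.
With repressor ElnP bound, *jovY* is not transcribed.
→ *jovY* is OFF.
Autoinducer-2 is absent, so KepC is inactive.
With no repressor bound, *elnK* is transcribed.
So ElnK is produced and active.
Ornithine is present, so GorZ is active.
With repressor GorZ bound, *jalY* is not transcribed.
So JalY is not produced.
No repressor is bound and ElnK is active, so *rudU* is transcribed.
→ *rudU* is ON.
Maltulose is absent, so DulA is inactive.
Norleucine is present, so ZorM is active.
With repressor ZorM bound, *purM* is not transcribed.
→ *purM* is OFF.
Citrulline is present, so DulL is active.
Glyoxylate is absent, so NolW is inactive.
Required activator NolW is absent, so *oxaH* is not transcribed.
So OxaH is not produced.
No repressor is bound and DulL is active, so *fenH* is transcribed.
→ *fenH* is ON.
MoO₄²⁻ is present, so NerE is active.
No repressor is bound and NerE is active, so *holH* is transcribed.
→ *holH* is ON.
3 of the 5 genes are transcribed.

3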